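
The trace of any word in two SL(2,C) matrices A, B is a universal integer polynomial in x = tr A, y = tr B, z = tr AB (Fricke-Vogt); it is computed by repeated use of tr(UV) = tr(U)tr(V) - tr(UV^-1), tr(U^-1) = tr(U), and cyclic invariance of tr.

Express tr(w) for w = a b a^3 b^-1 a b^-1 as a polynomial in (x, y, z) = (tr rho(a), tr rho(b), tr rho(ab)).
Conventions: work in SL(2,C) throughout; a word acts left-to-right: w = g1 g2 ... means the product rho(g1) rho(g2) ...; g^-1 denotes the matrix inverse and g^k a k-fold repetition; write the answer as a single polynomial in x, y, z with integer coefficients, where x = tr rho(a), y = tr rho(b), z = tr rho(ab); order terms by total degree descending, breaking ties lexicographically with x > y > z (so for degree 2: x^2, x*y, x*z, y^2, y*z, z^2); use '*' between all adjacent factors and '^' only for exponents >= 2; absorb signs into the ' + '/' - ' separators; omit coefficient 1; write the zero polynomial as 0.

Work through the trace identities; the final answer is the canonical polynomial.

x^4*y^2*z - x^3*y^3 - 2*x^3*y*z^2 + x^2*z^3 + x^3*y + x*y^3 + 2*x*y*z^2 - 2*x^2*z - y^2*z - z^3 - x*y + 3*z

tr(b a^2) = tr(a)*tr(b a) - tr(b)  (reduce the a square) = x*z - y
tr(a^2 b a) = tr(a)*tr(b a^2) - tr(b a)  (reduce the a square) = x^2*z - x*y - z
use: tr(b a^4) = tr(a)*tr(a^2 b a) - tr(a^2 b)  (reduce the a square) = x^3*z - x^2*y - 2*x*z + y
tr(a b a^4) = tr(a)*tr(b a^4) - tr(b a^3)  (reduce the a square) = x^4*z - x^3*y - 3*x^2*z + 2*x*y + z
apply: tr(b a b a) = tr(a b)*tr(a b) - tr(1)  (split on a) = z^2 - 2
apply: tr(b a b) = tr(b)*tr(a b) - tr(a)  (reduce the b square) = y*z - x
use: tr(a b a b a) = tr(a)*tr(b a b a) - tr(b a b)  (reduce the a square) = x*z^2 - y*z - x
tr(a^2 b a b a) = tr(a)*tr(a b a b a) - tr(a b a b)  (reduce the a square) = x^2*z^2 - x*y*z - x^2 - z^2 + 2
tr(a b a^4 b) = tr(a)*tr(a^2 b a b a) - tr(a^2 b a b)  (reduce the a square) = x^3*z^2 - x^2*y*z - x^3 - 2*x*z^2 + y*z + 3*x
apply: tr(a b^-1 a b a^3) = tr(a b a^4)*tr(b) - tr(a b a^4 b)  (eliminate b^-1) = x^4*y*z - x^3*y^2 - x^3*z^2 - 2*x^2*y*z + x^3 + 2*x*y^2 + 2*x*z^2 - 3*x
tr(a^2) = tr(a)*tr(a) - tr(1)  (reduce the a square) = x^2 - 2
tr(a b^2 a) = tr(b)*tr(a^2 b) - tr(a^2)  (reduce the b square) = x*y*z - x^2 - y^2 + 2
apply: tr(b a^3 b) = tr(a)*tr(a b^2 a) - tr(a b^2)  (reduce the a square) = x^2*y*z - x^3 - x*y^2 - y*z + 3*x
apply: tr(a b a^3 b a) = tr(a)*tr(b a^3 b a) - tr(b a^3 b)  (reduce the a square) = x^3*z^2 - 2*x^2*y*z + x*y^2 - x*z^2 + y*z - x
use: tr(b a b a b a) = tr(a b a b)*tr(a b) - tr(b a)  (split on a) = z^3 - 3*z
apply: tr(b a b a b) = tr(b)*tr(a b a b) - tr(a b a)  (reduce the b square) = y*z^2 - x*z - y
apply: tr(a b a b a b a) = tr(a)*tr(b a b a b a) - tr(b a b a b)  (reduce the a square) = x*z^3 - y*z^2 - 2*x*z + y
use: tr(a b a^3 b a b) = tr(a)*tr(a b a b a b a) - tr(a b a b a b)  (reduce the a square) = x^2*z^3 - x*y*z^2 - 2*x^2*z - z^3 + x*y + 3*z
tr(a b^-1 a b a^3 b) = tr(a b a^3 b a)*tr(b) - tr(a b a^3 b a b)  (eliminate b^-1) = x^3*y*z^2 - 2*x^2*y^2*z - x^2*z^3 + x*y^3 + 2*x^2*z + y^2*z + z^3 - 2*x*y - 3*z
tr(a b a^3 b^-1 a b^-1) = tr(a b^-1 a b a^3)*tr(b) - tr(a b^-1 a b a^3 b)  (eliminate b^-1) = x^4*y^2*z - x^3*y^3 - 2*x^3*y*z^2 + x^2*z^3 + x^3*y + x*y^3 + 2*x*y*z^2 - 2*x^2*z - y^2*z - z^3 - x*y + 3*z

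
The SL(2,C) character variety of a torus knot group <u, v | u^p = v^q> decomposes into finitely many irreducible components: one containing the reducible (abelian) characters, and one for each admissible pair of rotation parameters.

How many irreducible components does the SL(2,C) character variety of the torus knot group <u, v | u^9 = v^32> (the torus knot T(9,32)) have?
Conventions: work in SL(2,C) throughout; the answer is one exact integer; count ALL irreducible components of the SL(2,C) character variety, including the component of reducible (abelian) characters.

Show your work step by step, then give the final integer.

In the torus knot group T(9,32), u^9 = v^32 is central, so an irreducible representation sends it to +I or -I (Schur).
On an irreducible component, tr(u) is locked at 2*cos(pi*alpha/9) for some alpha in 1..8, and tr(v) at 2*cos(pi*beta/32) for some beta in 1..31.
The two central values (-1)^alpha I and (-1)^beta I must be the same matrix, so alpha and beta share a parity.
count pairs: odd alpha (4 choices) x odd beta (16), plus even alpha (4) x even beta (15): 4*16 + 4*15 = 124.
components with irreducible characters: 124; plus the single component of reducible (abelian) characters: total 125.

125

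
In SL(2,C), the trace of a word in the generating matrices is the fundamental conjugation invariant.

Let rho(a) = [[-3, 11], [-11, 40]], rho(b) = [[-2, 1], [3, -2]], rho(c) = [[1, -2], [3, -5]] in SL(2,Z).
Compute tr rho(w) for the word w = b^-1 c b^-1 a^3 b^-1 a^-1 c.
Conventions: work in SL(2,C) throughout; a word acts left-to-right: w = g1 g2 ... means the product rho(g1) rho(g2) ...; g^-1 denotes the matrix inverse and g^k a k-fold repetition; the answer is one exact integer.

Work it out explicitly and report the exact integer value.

rho(b^-1) = [[-2, -1], [-3, -2]]
... * rho(c) = [[1, -2], [3, -5]]  ->  [[-5, 9], [-9, 16]]
... * rho(b^-1) = [[-2, -1], [-3, -2]]  ->  [[-17, -13], [-30, -23]]
... * rho(a) = [[-3, 11], [-11, 40]]  ->  [[194, -707], [343, -1250]]
... * rho(a) = [[-3, 11], [-11, 40]]  ->  [[7195, -26146], [12721, -46227]]
... * rho(a) = [[-3, 11], [-11, 40]]  ->  [[266021, -966695], [470334, -1709149]]
... * rho(b^-1) = [[-2, -1], [-3, -2]]  ->  [[2368043, 1667369], [4186779, 2947964]]
... * rho(a^-1) = [[40, -11], [11, -3]]  ->  [[113062779, -31050580], [199898764, -54898461]]
... * rho(c) = [[1, -2], [3, -5]]  ->  [[19911039, -70872658], [35203381, -125305223]]
tr = 19911039 + -125305223 = -105394184

-105394184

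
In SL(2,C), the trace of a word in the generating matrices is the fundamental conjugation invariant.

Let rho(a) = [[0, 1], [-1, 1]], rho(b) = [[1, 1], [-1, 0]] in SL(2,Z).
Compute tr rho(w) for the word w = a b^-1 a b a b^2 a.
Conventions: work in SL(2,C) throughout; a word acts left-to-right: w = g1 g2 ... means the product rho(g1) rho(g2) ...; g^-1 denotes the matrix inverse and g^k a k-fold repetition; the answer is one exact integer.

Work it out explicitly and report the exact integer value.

rho(a) = [[0, 1], [-1, 1]]
... * rho(b^-1) = [[0, -1], [1, 1]]  ->  [[1, 1], [1, 2]]
... * rho(a) = [[0, 1], [-1, 1]]  ->  [[-1, 2], [-2, 3]]
... * rho(b) = [[1, 1], [-1, 0]]  ->  [[-3, -1], [-5, -2]]
... * rho(a) = [[0, 1], [-1, 1]]  ->  [[1, -4], [2, -7]]
... * rho(b) = [[1, 1], [-1, 0]]  ->  [[5, 1], [9, 2]]
... * rho(b) = [[1, 1], [-1, 0]]  ->  [[4, 5], [7, 9]]
... * rho(a) = [[0, 1], [-1, 1]]  ->  [[-5, 9], [-9, 16]]
tr = -5 + 16 = 11

11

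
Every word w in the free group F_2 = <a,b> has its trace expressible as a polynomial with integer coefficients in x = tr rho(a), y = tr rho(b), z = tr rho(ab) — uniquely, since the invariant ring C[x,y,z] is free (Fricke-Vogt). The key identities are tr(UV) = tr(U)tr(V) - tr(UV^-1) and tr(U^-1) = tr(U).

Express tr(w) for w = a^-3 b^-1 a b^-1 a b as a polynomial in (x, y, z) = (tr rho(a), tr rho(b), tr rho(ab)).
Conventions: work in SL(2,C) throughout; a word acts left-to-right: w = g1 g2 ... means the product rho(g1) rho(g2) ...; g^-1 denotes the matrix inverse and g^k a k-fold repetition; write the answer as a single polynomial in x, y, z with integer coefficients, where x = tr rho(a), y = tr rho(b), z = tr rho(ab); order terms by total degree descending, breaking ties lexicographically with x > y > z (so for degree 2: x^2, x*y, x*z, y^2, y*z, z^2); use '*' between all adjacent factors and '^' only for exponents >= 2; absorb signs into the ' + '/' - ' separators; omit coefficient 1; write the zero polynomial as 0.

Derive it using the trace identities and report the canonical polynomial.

-x^4*y^2*z + x^5*y + x^3*y^3 + 2*x^3*y*z^2 - x^4*z - x^2*z^3 - 5*x^3*y - x*y^3 - 2*x*y*z^2 + 5*x^2*z + y^2*z + z^3 + 4*x*y - 3*z

so tr(b a b) = tr(b)*tr(a b) - tr(a) = y*z - x
reduce: tr(b a b a) = tr(a b)*tr(a b) - tr(1)   [split at repeated a] = z^2 - 2
tr(a b a^-1 b) = tr(b a b)*tr(a) - tr(b a b a) = x*y*z - x^2 - z^2 + 2
so tr(b^-1 a b a^-1) = tr(a b a^-1)*tr(b) - tr(a b a^-1 b) = -x*y*z + x^2 + y^2 + z^2 - 2
tr(b^-1 a b a^-2) = tr(b^-1 a b a^-1)*tr(a) - tr(b^-1 a b) = -x^2*y*z + x^3 + x*y^2 + x*z^2 - 3*x
tr(a^2 b) = tr(a)*tr(b a) - tr(b) = x*z - y
tr(a^2) = tr(a)*tr(a) - tr(1) = x^2 - 2
so tr(a b^2 a) = tr(b)*tr(a^2 b) - tr(a^2) = x*y*z - x^2 - y^2 + 2
tr(a b^2 a b) = tr(b)*tr(a b a b) - tr(a b a) = y*z^2 - x*z - y
tr(b a b^-1 a b) = tr(a b^2 a)*tr(b) - tr(a b^2 a b) = x*y^2*z - x^2*y - y^3 - y*z^2 + x*z + 3*y
tr(a b a b a) = tr(a)*tr(b a b a) - tr(b a b) = x*z^2 - y*z - x
reduce: tr(a b a b a b) = tr(b a)*tr(b a b a) - tr(b^-1 a^-1)   [split at repeated b] = z^3 - 3*z
tr(b a b^-1 a b a) = tr(a b a b a)*tr(b) - tr(a b a b a b) = x*y*z^2 - y^2*z - z^3 - x*y + 3*z
so tr(b a b^-1 a b a^-1) = tr(b a b^-1 a b)*tr(a) - tr(b a b^-1 a b a) = x^2*y^2*z - x^3*y - x*y^3 - 2*x*y*z^2 + x^2*z + y^2*z + z^3 + 4*x*y - 3*z
tr(a^-1 b a b^-1 a b a^-1) = tr(b a b^-1 a b a^-1)*tr(a) - tr(b a b^-1 a b) = x^3*y^2*z - x^4*y - x^2*y^3 - 2*x^2*y*z^2 + x^3*z + x*z^3 + 5*x^2*y + y^3 + y*z^2 - 4*x*z - 3*y
tr(a b^-1 a b a^-3 b) = tr(a^-1 b a b^-1 a b a^-1)*tr(a) - tr(a^-1 b a b^-1 a b) = x^4*y^2*z - x^5*y - x^3*y^3 - 2*x^3*y*z^2 + x^4*z - x^2*y^2*z + x^2*z^3 + 6*x^3*y + 2*x*y^3 + 3*x*y*z^2 - 5*x^2*z - y^2*z - z^3 - 7*x*y + 3*z
tr(a^-3 b^-1 a b^-1 a b) = tr(a b^-1 a b a^-3)*tr(b) - tr(a b^-1 a b a^-3 b) = -x^4*y^2*z + x^5*y + x^3*y^3 + 2*x^3*y*z^2 - x^4*z - x^2*z^3 - 5*x^3*y - x*y^3 - 2*x*y*z^2 + 5*x^2*z + y^2*z + z^3 + 4*x*y - 3*z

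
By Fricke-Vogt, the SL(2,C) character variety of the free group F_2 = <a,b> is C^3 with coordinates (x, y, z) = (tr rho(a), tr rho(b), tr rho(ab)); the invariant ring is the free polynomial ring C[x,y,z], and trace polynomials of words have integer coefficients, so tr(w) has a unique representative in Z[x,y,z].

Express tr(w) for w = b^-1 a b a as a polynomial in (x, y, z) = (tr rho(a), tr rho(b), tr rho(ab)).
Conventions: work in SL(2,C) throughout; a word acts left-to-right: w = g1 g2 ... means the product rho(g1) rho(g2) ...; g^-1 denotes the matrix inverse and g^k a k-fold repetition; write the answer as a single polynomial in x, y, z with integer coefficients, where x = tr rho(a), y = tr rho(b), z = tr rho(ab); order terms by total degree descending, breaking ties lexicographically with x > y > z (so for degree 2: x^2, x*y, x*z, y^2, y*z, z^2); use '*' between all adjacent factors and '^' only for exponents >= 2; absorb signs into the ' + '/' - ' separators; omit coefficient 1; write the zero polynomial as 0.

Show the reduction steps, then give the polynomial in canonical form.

apply: tr(a b a) = tr(a)*tr(b a) - tr(b) = x*z - y
tr(a b a b) = tr(a b)*tr(a b) - tr(1)   [split at repeated a] = z^2 - 2
tr(b^-1 a b a) = tr(a b a)*tr(b) - tr(a b a b) = x*y*z - y^2 - z^2 + 2

x*y*z - y^2 - z^2 + 2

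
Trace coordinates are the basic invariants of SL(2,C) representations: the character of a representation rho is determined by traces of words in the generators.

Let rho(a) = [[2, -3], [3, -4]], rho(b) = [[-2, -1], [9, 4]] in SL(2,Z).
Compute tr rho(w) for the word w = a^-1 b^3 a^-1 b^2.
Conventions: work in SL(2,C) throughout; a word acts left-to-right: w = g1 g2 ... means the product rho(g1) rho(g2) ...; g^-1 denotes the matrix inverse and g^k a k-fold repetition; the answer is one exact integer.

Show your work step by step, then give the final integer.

13346

rho(a^-1) = [[-4, 3], [-3, 2]]
... * rho(b) = [[-2, -1], [9, 4]]  ->  [[35, 16], [24, 11]]
... * rho(b) = [[-2, -1], [9, 4]]  ->  [[74, 29], [51, 20]]
... * rho(b) = [[-2, -1], [9, 4]]  ->  [[113, 42], [78, 29]]
... * rho(a^-1) = [[-4, 3], [-3, 2]]  ->  [[-578, 423], [-399, 292]]
... * rho(b) = [[-2, -1], [9, 4]]  ->  [[4963, 2270], [3426, 1567]]
... * rho(b) = [[-2, -1], [9, 4]]  ->  [[10504, 4117], [7251, 2842]]
tr = 10504 + 2842 = 13346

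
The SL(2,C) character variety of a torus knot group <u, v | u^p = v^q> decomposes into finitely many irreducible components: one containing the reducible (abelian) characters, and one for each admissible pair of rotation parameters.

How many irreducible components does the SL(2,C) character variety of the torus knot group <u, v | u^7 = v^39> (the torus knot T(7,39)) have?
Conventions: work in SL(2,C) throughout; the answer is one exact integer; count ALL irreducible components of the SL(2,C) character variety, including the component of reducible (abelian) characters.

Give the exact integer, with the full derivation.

115

In the torus knot group T(7,39), u^7 = v^39 is central, so an irreducible representation sends it to +I or -I (Schur).
This locks tr(u) to 2*cos(pi*alpha/7), alpha in 1..6, and tr(v) to 2*cos(pi*beta/39), beta in 1..38, on each component of irreducible characters.
The two central values (-1)^alpha I and (-1)^beta I must be the same matrix, so alpha and beta share a parity.
Enumerate parity-matched pairs: 3*19 odd-odd plus 3*19 even-even gives 114.
Total: 114 irreducible-character components + 1 reducible (abelian) component = 115.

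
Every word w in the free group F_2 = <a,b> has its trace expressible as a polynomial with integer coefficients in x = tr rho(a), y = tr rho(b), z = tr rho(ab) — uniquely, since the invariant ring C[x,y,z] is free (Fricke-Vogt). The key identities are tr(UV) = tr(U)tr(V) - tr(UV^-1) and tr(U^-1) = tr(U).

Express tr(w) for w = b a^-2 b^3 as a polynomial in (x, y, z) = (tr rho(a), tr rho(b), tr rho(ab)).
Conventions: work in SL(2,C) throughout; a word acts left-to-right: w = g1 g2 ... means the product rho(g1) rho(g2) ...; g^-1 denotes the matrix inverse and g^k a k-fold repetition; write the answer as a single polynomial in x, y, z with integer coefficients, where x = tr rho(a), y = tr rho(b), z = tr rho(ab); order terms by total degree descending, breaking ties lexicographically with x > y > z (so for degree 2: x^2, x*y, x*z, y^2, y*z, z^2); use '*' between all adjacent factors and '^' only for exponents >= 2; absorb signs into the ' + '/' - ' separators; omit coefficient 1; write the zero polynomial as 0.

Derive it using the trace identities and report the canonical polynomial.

x^2*y^4 - x*y^3*z - 3*x^2*y^2 - y^4 + 2*x*y*z + x^2 + 4*y^2 - 2

and trace(b^2) = trace(b)*trace(b) - trace(1) = y^2 - 2
trace(b^3) = trace(b)*trace(b^2) - trace(b) = y^3 - 3*y
and trace(b^4) = trace(b)*trace(b^3) - trace(b^2) = y^4 - 4*y^2 + 2
trace(a b^2) = trace(b)*trace(a b) - trace(a) = y*z - x
trace(b a b^2) = trace(b)*trace(a b^2) - trace(a b) = y^2*z - x*y - z
trace(b^4 a) = trace(b)*trace(b a b^2) - trace(b a b) = y^3*z - x*y^2 - 2*y*z + x
trace(a^-1 b^4) = trace(b^4)*trace(a) - trace(b^4 a) = x*y^4 - y^3*z - 3*x*y^2 + 2*y*z + x
next, trace(b a^-2 b^3) = trace(a^-1 b^4)*trace(a) - trace(a^-1 b^4 a) = x^2*y^4 - x*y^3*z - 3*x^2*y^2 - y^4 + 2*x*y*z + x^2 + 4*y^2 - 2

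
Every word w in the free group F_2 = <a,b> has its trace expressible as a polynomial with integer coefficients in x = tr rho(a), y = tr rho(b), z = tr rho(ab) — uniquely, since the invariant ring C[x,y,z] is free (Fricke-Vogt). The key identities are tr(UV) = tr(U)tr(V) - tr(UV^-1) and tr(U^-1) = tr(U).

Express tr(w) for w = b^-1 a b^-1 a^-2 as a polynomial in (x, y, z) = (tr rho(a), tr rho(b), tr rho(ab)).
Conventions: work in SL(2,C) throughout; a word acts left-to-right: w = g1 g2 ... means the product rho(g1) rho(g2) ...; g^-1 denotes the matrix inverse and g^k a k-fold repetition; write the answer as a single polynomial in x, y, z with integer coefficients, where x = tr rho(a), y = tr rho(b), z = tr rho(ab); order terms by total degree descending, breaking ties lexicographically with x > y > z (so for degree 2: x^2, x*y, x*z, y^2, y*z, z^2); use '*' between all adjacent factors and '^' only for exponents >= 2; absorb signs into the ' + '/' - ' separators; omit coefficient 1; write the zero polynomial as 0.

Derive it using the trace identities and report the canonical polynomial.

x^2*y*z - x^3 - x*y^2 - x*z^2 + y*z + 3*x

trace(a^-1) = trace(a) = x
reduce: trace(a^-1 b) = trace(b)*trace(a) - trace(b a)   [inverse elimination on a] = x*y - z
reduce: trace(b^-1 a^-1) = trace(a^-1)*trace(b) - trace(a^-1 b)   [inverse elimination on b] = z
trace(a b a) = trace(a)*trace(b a) - trace(b)   [square of a] = x*z - y
trace(a b a b) = trace(a b)*trace(a b) - trace(1)   [split at a repeated a] = z^2 - 2
so trace(b a b^-1 a) = trace(a b a)*trace(b) - trace(a b a b)   [inverse elimination on b] = x*y*z - y^2 - z^2 + 2
reduce: trace(a^-1 b a b^-1) = trace(b a b^-1)*trace(a) - trace(b a b^-1 a)   [inverse elimination on a] = -x*y*z + x^2 + y^2 + z^2 - 2
trace(a b^-1 a^-2 b) = trace(a^-1 b a b^-1)*trace(a) - trace(a^-1 b a b^-1 a)   [inverse elimination on a] = -x^2*y*z + x^3 + x*y^2 + x*z^2 - 3*x
reduce: trace(b^-1 a b^-1 a^-2) = trace(a b^-1 a^-2)*trace(b) - trace(a b^-1 a^-2 b)   [inverse elimination on b] = x^2*y*z - x^3 - x*y^2 - x*z^2 + y*z + 3*x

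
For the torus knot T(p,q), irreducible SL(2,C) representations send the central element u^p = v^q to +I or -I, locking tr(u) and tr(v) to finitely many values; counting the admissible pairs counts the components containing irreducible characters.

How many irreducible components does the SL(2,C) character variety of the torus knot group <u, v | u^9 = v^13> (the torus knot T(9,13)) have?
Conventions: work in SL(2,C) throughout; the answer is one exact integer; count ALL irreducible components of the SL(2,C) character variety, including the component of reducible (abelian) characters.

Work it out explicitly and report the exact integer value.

For T(9,13): irreducibility forces the central element u^9 = v^13 to one of +I, -I.
This locks tr(u) to 2*cos(pi*alpha/9), alpha in 1..8, and tr(v) to 2*cos(pi*beta/13), beta in 1..12, on each component of irreducible characters.
The two central values (-1)^alpha I and (-1)^beta I must be the same matrix, so alpha and beta share a parity.
Enumerate parity-matched pairs: 4*6 odd-odd plus 4*6 even-even gives 48.
That is 48 components of irreducible characters, and with the reducible (abelian) component the total is 49.

49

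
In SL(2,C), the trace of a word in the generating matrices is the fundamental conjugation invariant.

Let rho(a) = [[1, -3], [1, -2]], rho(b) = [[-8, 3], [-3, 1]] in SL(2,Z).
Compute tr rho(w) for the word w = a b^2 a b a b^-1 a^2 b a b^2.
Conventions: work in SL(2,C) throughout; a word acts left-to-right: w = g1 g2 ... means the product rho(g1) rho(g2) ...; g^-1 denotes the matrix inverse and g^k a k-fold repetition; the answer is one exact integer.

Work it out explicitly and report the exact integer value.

12341

rho(a) = [[1, -3], [1, -2]]
... * rho(b) = [[-8, 3], [-3, 1]]  ->  [[1, 0], [-2, 1]]
... * rho(b) = [[-8, 3], [-3, 1]]  ->  [[-8, 3], [13, -5]]
... * rho(a) = [[1, -3], [1, -2]]  ->  [[-5, 18], [8, -29]]
... * rho(b) = [[-8, 3], [-3, 1]]  ->  [[-14, 3], [23, -5]]
... * rho(a) = [[1, -3], [1, -2]]  ->  [[-11, 36], [18, -59]]
... * rho(b^-1) = [[1, -3], [3, -8]]  ->  [[97, -255], [-159, 418]]
... * rho(a) = [[1, -3], [1, -2]]  ->  [[-158, 219], [259, -359]]
... * rho(a) = [[1, -3], [1, -2]]  ->  [[61, 36], [-100, -59]]
... * rho(b) = [[-8, 3], [-3, 1]]  ->  [[-596, 219], [977, -359]]
... * rho(a) = [[1, -3], [1, -2]]  ->  [[-377, 1350], [618, -2213]]
... * rho(b) = [[-8, 3], [-3, 1]]  ->  [[-1034, 219], [1695, -359]]
... * rho(b) = [[-8, 3], [-3, 1]]  ->  [[7615, -2883], [-12483, 4726]]
tr = 7615 + 4726 = 12341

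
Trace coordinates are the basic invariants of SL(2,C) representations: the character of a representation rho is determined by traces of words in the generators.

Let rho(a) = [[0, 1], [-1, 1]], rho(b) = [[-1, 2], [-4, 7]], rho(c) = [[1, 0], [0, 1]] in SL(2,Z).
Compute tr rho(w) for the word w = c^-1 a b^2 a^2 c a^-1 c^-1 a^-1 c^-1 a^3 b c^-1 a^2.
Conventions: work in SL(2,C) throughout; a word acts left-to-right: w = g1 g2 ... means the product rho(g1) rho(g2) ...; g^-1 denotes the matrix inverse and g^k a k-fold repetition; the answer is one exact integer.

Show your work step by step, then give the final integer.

rho(c^-1) = [[1, 0], [0, 1]]
... * rho(a) = [[0, 1], [-1, 1]]  ->  [[0, 1], [-1, 1]]
... * rho(b) = [[-1, 2], [-4, 7]]  ->  [[-4, 7], [-3, 5]]
... * rho(b) = [[-1, 2], [-4, 7]]  ->  [[-24, 41], [-17, 29]]
... * rho(a) = [[0, 1], [-1, 1]]  ->  [[-41, 17], [-29, 12]]
... * rho(a) = [[0, 1], [-1, 1]]  ->  [[-17, -24], [-12, -17]]
... * rho(c) = [[1, 0], [0, 1]]  ->  [[-17, -24], [-12, -17]]
... * rho(a^-1) = [[1, -1], [1, 0]]  ->  [[-41, 17], [-29, 12]]
... * rho(c^-1) = [[1, 0], [0, 1]]  ->  [[-41, 17], [-29, 12]]
... * rho(a^-1) = [[1, -1], [1, 0]]  ->  [[-24, 41], [-17, 29]]
... * rho(c^-1) = [[1, 0], [0, 1]]  ->  [[-24, 41], [-17, 29]]
... * rho(a) = [[0, 1], [-1, 1]]  ->  [[-41, 17], [-29, 12]]
... * rho(a) = [[0, 1], [-1, 1]]  ->  [[-17, -24], [-12, -17]]
... * rho(a) = [[0, 1], [-1, 1]]  ->  [[24, -41], [17, -29]]
... * rho(b) = [[-1, 2], [-4, 7]]  ->  [[140, -239], [99, -169]]
... * rho(c^-1) = [[1, 0], [0, 1]]  ->  [[140, -239], [99, -169]]
... * rho(a) = [[0, 1], [-1, 1]]  ->  [[239, -99], [169, -70]]
... * rho(a) = [[0, 1], [-1, 1]]  ->  [[99, 140], [70, 99]]
tr = 99 + 99 = 198

198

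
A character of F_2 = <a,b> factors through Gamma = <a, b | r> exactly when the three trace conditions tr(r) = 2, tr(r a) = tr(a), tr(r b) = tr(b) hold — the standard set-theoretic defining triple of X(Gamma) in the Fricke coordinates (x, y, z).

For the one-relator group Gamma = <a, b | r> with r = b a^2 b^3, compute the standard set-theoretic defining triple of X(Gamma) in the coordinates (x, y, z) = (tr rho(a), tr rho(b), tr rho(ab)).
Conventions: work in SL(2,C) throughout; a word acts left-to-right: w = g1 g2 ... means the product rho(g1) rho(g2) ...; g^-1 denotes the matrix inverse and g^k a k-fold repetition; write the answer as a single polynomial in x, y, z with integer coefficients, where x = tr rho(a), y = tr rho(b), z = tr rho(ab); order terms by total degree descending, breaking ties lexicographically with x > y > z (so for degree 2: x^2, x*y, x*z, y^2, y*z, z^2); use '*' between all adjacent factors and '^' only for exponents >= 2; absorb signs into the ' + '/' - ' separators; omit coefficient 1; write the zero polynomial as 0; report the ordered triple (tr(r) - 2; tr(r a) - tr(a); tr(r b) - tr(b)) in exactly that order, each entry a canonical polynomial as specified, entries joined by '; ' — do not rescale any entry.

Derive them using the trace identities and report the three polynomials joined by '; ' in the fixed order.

x*y^3*z - x^2*y^2 - y^4 - 2*x*y*z + x^2 + 4*y^2 - 4; x*y^2*z^2 - x^2*y*z - y^3*z - x*z^2 + 2*y*z; x*y^4*z - x^2*y^3 - y^5 - 3*x*y^2*z + 2*x^2*y + 5*y^3 + x*z - 6*y

tr(a^2 b) = tr(a) tr(b a) - tr(b) = x*z - y
tr(a^2) = tr(a) tr(a) - tr(1) = x^2 - 2
so tr(b a^2 b) = tr(b) tr(a^2 b) - tr(a^2) = x*y*z - x^2 - y^2 + 2
so tr(b a^2 b^2) = tr(b) tr(b a^2 b) - tr(b a^2) = x*y^2*z - x^2*y - y^3 - x*z + 3*y
so tr(b a^2 b^3) = tr(b) tr(b a^2 b^2) - tr(b a^2 b) = x*y^3*z - x^2*y^2 - y^4 - 2*x*y*z + x^2 + 4*y^2 - 2
tr(b a b a) = tr(a b) tr(a b) - tr(1)   [split at a repeated a] = z^2 - 2
tr(b a b) = tr(b) tr(a b) - tr(a)   [square of b] = y*z - x
tr(a b a^2 b) = tr(a) tr(b a b a) - tr(b a b)   [square of a] = x*z^2 - y*z - x
so tr(a b a^2) = tr(a) tr(b a^2) - tr(b a)   [square of a] = x^2*z - x*y - z
tr(a b a^2 b^2) = tr(b) tr(a b a^2 b) - tr(a b a^2)   [square of b] = x*y*z^2 - x^2*z - y^2*z + z
so tr(b a^2 b^3 a) = tr(b) tr(a b a^2 b^2) - tr(a b a^2 b)   [square of b] = x*y^2*z^2 - x^2*y*z - y^3*z - x*z^2 + 2*y*z + x
reduce: tr(b a^2 b^4) = tr(b) tr(b^2 a^2 b^2) - tr(b^2 a^2 b)   [square of b] = x*y^4*z - x^2*y^3 - y^5 - 3*x*y^2*z + 2*x^2*y + 5*y^3 + x*z - 5*y
assemble the triple (tr(r) - 2; tr(r a) - x; tr(r b) - y)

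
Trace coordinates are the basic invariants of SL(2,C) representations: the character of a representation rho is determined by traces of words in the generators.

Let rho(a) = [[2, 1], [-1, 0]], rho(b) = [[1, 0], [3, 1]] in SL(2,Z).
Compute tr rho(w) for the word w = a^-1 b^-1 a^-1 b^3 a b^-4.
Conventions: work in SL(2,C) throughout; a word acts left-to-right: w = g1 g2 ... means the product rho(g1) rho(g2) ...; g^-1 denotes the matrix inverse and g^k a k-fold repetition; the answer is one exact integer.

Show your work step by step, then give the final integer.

rho(a^-1) = [[0, -1], [1, 2]]
... * rho(b^-1) = [[1, 0], [-3, 1]]  ->  [[3, -1], [-5, 2]]
... * rho(a^-1) = [[0, -1], [1, 2]]  ->  [[-1, -5], [2, 9]]
... * rho(b) = [[1, 0], [3, 1]]  ->  [[-16, -5], [29, 9]]
... * rho(b) = [[1, 0], [3, 1]]  ->  [[-31, -5], [56, 9]]
... * rho(b) = [[1, 0], [3, 1]]  ->  [[-46, -5], [83, 9]]
... * rho(a) = [[2, 1], [-1, 0]]  ->  [[-87, -46], [157, 83]]
... * rho(b^-1) = [[1, 0], [-3, 1]]  ->  [[51, -46], [-92, 83]]
... * rho(b^-1) = [[1, 0], [-3, 1]]  ->  [[189, -46], [-341, 83]]
... * rho(b^-1) = [[1, 0], [-3, 1]]  ->  [[327, -46], [-590, 83]]
... * rho(b^-1) = [[1, 0], [-3, 1]]  ->  [[465, -46], [-839, 83]]
tr = 465 + 83 = 548

548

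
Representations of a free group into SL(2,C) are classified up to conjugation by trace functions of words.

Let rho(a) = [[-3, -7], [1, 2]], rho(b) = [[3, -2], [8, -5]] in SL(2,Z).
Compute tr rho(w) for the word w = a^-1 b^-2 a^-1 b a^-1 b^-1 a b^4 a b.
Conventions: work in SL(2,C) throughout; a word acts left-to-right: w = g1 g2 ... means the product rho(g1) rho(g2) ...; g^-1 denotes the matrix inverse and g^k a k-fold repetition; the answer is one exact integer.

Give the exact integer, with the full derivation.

rho(a^-1) = [[2, 7], [-1, -3]]
... * rho(b^-1) = [[-5, 2], [-8, 3]]  ->  [[-66, 25], [29, -11]]
... * rho(b^-1) = [[-5, 2], [-8, 3]]  ->  [[130, -57], [-57, 25]]
... * rho(a^-1) = [[2, 7], [-1, -3]]  ->  [[317, 1081], [-139, -474]]
... * rho(b) = [[3, -2], [8, -5]]  ->  [[9599, -6039], [-4209, 2648]]
... * rho(a^-1) = [[2, 7], [-1, -3]]  ->  [[25237, 85310], [-11066, -37407]]
... * rho(b^-1) = [[-5, 2], [-8, 3]]  ->  [[-808665, 306404], [354586, -134353]]
... * rho(a) = [[-3, -7], [1, 2]]  ->  [[2732399, 6273463], [-1198111, -2750808]]
... * rho(b) = [[3, -2], [8, -5]]  ->  [[58384901, -36832113], [-25600797, 16150262]]
... * rho(b) = [[3, -2], [8, -5]]  ->  [[-119502201, 67390763], [52399705, -29549716]]
... * rho(b) = [[3, -2], [8, -5]]  ->  [[180619501, -97949413], [-79198613, 42949170]]
... * rho(b) = [[3, -2], [8, -5]]  ->  [[-241736801, 128508063], [105997521, -56348624]]
... * rho(a) = [[-3, -7], [1, 2]]  ->  [[853718466, 1949173733], [-374341187, -854679895]]
... * rho(b) = [[3, -2], [8, -5]]  ->  [[18154545262, -11453305597], [-7960462721, 5022081849]]
tr = 18154545262 + 5022081849 = 23176627111

23176627111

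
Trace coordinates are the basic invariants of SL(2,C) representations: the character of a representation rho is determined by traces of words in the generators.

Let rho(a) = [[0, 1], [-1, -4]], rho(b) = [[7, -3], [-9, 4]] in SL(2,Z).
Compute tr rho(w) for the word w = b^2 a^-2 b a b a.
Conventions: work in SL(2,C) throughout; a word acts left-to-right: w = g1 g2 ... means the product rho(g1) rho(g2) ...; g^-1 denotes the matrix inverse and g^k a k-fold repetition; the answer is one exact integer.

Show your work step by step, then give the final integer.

rho(b) = [[7, -3], [-9, 4]]
... * rho(b) = [[7, -3], [-9, 4]]  ->  [[76, -33], [-99, 43]]
... * rho(a^-1) = [[-4, -1], [1, 0]]  ->  [[-337, -76], [439, 99]]
... * rho(a^-1) = [[-4, -1], [1, 0]]  ->  [[1272, 337], [-1657, -439]]
... * rho(b) = [[7, -3], [-9, 4]]  ->  [[5871, -2468], [-7648, 3215]]
... * rho(a) = [[0, 1], [-1, -4]]  ->  [[2468, 15743], [-3215, -20508]]
... * rho(b) = [[7, -3], [-9, 4]]  ->  [[-124411, 55568], [162067, -72387]]
... * rho(a) = [[0, 1], [-1, -4]]  ->  [[-55568, -346683], [72387, 451615]]
tr = -55568 + 451615 = 396047

396047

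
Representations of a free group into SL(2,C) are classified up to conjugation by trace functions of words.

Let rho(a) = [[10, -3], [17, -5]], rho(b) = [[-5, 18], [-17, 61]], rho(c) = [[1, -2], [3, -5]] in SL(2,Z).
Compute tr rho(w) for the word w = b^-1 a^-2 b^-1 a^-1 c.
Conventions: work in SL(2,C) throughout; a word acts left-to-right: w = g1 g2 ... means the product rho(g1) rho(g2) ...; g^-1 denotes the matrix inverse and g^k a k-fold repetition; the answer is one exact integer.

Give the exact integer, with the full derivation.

-222

rho(b^-1) = [[61, -18], [17, -5]]
... * rho(a^-1) = [[-5, 3], [-17, 10]]  ->  [[1, 3], [0, 1]]
... * rho(a^-1) = [[-5, 3], [-17, 10]]  ->  [[-56, 33], [-17, 10]]
... * rho(b^-1) = [[61, -18], [17, -5]]  ->  [[-2855, 843], [-867, 256]]
... * rho(a^-1) = [[-5, 3], [-17, 10]]  ->  [[-56, -135], [-17, -41]]
... * rho(c) = [[1, -2], [3, -5]]  ->  [[-461, 787], [-140, 239]]
tr = -461 + 239 = -222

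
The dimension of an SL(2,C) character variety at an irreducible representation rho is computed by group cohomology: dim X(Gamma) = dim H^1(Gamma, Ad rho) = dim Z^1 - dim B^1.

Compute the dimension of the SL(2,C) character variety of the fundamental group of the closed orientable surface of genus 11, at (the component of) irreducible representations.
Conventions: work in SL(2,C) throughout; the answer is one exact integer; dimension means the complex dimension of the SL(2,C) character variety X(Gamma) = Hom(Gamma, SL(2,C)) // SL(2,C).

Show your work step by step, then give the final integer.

60

Gamma = pi_1(Sigma_11) = < a_1, b_1, ..., a_11, b_11 | prod [a_i, b_i] > has 2g = 22 generators and 1 relator.
A cocycle assigns one sl_2 vector per generator subject to the relator condition d_2(z) = 0: dim of the unconstrained space is 3*2g = 66.
H^2 = coker(d_2) is dual to H^0 = 0 at irreducible rho (Poincare duality), so d_2 is onto: dim Z^1 = 63.
Coboundaries contribute dim B^1 = 3 (injective at irreducible rho).
dim X = dim H^1 = 63 - 3 = 60.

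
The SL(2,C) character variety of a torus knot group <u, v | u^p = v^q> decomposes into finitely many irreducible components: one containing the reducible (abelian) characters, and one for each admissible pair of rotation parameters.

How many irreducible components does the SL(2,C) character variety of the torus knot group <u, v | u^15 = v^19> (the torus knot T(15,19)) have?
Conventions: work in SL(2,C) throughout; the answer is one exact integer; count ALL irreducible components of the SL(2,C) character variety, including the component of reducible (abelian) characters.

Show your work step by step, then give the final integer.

127

Gamma = < u, v | u^15 = v^19 > (torus knot T(15,19)); the central element u^15 = v^19 acts as +I or -I in any irreducible SL(2,C) representation.
On an irreducible component, tr(u) is locked at 2*cos(pi*alpha/15) for some alpha in 1..14, and tr(v) at 2*cos(pi*beta/19) for some beta in 1..18.
u^15 = (-1)^alpha I and v^19 = (-1)^beta I must agree, so alpha and beta have equal parity.
count pairs: odd alpha (7 choices) x odd beta (9), plus even alpha (7) x even beta (9): 7*9 + 7*9 = 126.
Total: 126 irreducible-character components + 1 reducible (abelian) component = 127.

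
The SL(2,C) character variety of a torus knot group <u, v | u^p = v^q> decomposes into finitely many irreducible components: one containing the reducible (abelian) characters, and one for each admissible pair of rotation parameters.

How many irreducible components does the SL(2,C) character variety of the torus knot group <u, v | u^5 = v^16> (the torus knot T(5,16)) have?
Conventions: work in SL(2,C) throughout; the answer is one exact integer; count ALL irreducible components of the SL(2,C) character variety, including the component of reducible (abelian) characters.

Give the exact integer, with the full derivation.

31

Gamma = < u, v | u^5 = v^16 > (torus knot T(5,16)); the central element u^5 = v^16 acts as +I or -I in any irreducible SL(2,C) representation.
On an irreducible component, tr(u) is locked at 2*cos(pi*alpha/5) for some alpha in 1..4, and tr(v) at 2*cos(pi*beta/16) for some beta in 1..15.
Consistency of u^5 = (-1)^alpha I with v^16 = (-1)^beta I forces alpha = beta (mod 2).
Enumerate parity-matched pairs: 2*8 odd-odd plus 2*7 even-even gives 30.
That is 30 components of irreducible characters, and with the reducible (abelian) component the total is 31.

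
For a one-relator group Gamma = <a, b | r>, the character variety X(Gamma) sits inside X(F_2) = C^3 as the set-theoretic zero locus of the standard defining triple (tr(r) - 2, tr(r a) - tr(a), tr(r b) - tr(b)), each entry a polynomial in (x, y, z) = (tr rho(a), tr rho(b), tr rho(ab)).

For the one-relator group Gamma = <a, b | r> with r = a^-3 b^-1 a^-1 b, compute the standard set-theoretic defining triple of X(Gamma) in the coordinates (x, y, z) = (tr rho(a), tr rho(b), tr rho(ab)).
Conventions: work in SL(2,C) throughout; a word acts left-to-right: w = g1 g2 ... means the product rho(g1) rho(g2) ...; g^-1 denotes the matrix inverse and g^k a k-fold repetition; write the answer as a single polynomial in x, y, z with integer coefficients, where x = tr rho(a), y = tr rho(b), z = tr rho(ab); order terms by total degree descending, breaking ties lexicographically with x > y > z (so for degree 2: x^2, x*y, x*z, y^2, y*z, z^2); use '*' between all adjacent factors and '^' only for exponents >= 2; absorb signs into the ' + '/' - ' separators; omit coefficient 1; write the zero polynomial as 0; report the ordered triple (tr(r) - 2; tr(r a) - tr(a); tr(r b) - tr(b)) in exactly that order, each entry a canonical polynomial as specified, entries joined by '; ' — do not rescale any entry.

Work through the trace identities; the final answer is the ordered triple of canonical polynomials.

x^3*y*z - x^2*y^2 - x^2*z^2 - x*y*z + x^2 + y^2 + z^2 - 4; x^2*y*z - x*y^2 - x*z^2; x^3*y^2*z - x^2*y^3 - x^2*y*z^2 - x^3*z - x*y^2*z + 2*x^2*y + y^3 + y*z^2 + 2*x*z - 4*y

tr(a^-1 b) = tr(b)*tr(a) - tr(b a)   [inverse elimination on a] = x*y - z
tr(b a^-2) = tr(a^-1 b)*tr(a) - tr(a^-1 b a)   [inverse elimination on a] = x^2*y - x*z - y
tr(a^-2 b a^-1) = tr(b a^-2)*tr(a) - tr(b a^-1)   [inverse elimination on a] = x^3*y - x^2*z - 2*x*y + z
tr(a^-1 b a^-3) = tr(a^-2 b a^-1)*tr(a) - tr(a^-2 b)   [inverse elimination on a] = x^4*y - x^3*z - 3*x^2*y + 2*x*z + y
tr(b^2) = tr(b)*tr(b) - tr(1)   [square of b] = y^2 - 2
tr(b^2 a) = tr(b)*tr(a b) - tr(a)   [square of b] = y*z - x
tr(b a^-1 b) = tr(b^2)*tr(a) - tr(b^2 a)   [inverse elimination on a] = x*y^2 - y*z - x
tr(b a b a) = tr(a b)*tr(a b) - tr(1)   [split at a repeated a] = z^2 - 2
tr(b a^-1 b a) = tr(b a b)*tr(a) - tr(b a b a)   [inverse elimination on a] = x*y*z - x^2 - z^2 + 2
tr(b a^-1 b a^-1) = tr(b a^-1 b)*tr(a) - tr(b a^-1 b a)   [inverse elimination on a] = x^2*y^2 - 2*x*y*z + z^2 - 2
tr(a^-1 b a^-1 b a^-1) = tr(b a^-1 b a^-1)*tr(a) - tr(b a^-1 b)   [inverse elimination on a] = x^3*y^2 - 2*x^2*y*z - x*y^2 + x*z^2 + y*z - x
tr(a^-1 b a^-3 b) = tr(a^-1 b a^-1 b a^-1)*tr(a) - tr(a^-1 b a^-1 b)   [inverse elimination on a] = x^4*y^2 - 2*x^3*y*z - 2*x^2*y^2 + x^2*z^2 + 3*x*y*z - x^2 - z^2 + 2
tr(a^-3 b^-1 a^-1 b) = tr(a^-1 b a^-3)*tr(b) - tr(a^-1 b a^-3 b)   [inverse elimination on b] = x^3*y*z - x^2*y^2 - x^2*z^2 - x*y*z + x^2 + y^2 + z^2 - 2
tr(a^-1 b^-1 a^-1 b) = tr(a^-1 b a^-1)*tr(b) - tr(a^-1 b a^-1 b) = x*y*z - y^2 - z^2 + 2
tr(a^-2 b^-1 a^-1 b) = tr(a^-1 b^-1 a^-1 b)*tr(a) - tr(a^-1 b^-1 a^-1 b a) = x^2*y*z - x*y^2 - x*z^2 + x
tr(a^2 b) = tr(a)*tr(b a) - tr(b)   [square of a] = x*z - y
tr(a^2) = tr(a)*tr(a) - tr(1)   [square of a] = x^2 - 2
tr(a b^2 a) = tr(b)*tr(a^2 b) - tr(a^2)   [square of b] = x*y*z - x^2 - y^2 + 2
tr(a b^2 a b) = tr(b)*tr(a b a b) - tr(a b a)   [square of b] = y*z^2 - x*z - y
tr(b^-1 a b^2 a) = tr(a b^2 a)*tr(b) - tr(a b^2 a b)   [inverse elimination on b] = x*y^2*z - x^2*y - y^3 - y*z^2 + x*z + 3*y
tr(a^-1 b^-1 a b^2) = tr(b^-1 a b^2)*tr(a) - tr(b^-1 a b^2 a)   [inverse elimination on a] = -x*y^2*z + x^2*y + y^3 + y*z^2 - 3*y
tr(b^-1 a b^2 a^-2) = tr(a^-1 b^-1 a b^2)*tr(a) - tr(a^-1 b^-1 a b^2 a)   [inverse elimination on a] = -x^2*y^2*z + x^3*y + x*y^3 + x*y*z^2 - 3*x*y - z
tr(b^2 a^-3 b^-1 a) = tr(b^-1 a b^2 a^-2)*tr(a) - tr(b^-1 a b^2 a^-1)   [inverse elimination on a] = -x^3*y^2*z + x^4*y + x^2*y^3 + x^2*y*z^2 + x*y^2*z - 4*x^2*y - y^3 - y*z^2 - x*z + 3*y
tr(a^-3 b^-1 a^-1 b^2) = tr(b^2 a^-3 b^-1)*tr(a) - tr(b^2 a^-3 b^-1 a)   [inverse elimination on a] = x^3*y^2*z - x^2*y^3 - x^2*y*z^2 - x^3*z - x*y^2*z + 2*x^2*y + y^3 + y*z^2 + 2*x*z - 3*y
assemble the triple (tr(r) - 2; tr(r a) - x; tr(r b) - y)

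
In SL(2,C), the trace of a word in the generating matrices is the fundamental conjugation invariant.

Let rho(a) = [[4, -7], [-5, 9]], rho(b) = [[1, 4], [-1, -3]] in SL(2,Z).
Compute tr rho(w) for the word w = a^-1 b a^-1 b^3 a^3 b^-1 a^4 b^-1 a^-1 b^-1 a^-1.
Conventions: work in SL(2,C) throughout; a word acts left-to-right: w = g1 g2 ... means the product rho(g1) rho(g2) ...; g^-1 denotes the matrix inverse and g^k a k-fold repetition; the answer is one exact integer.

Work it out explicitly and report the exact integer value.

-27649630211804

rho(a^-1) = [[9, 7], [5, 4]]
... * rho(b) = [[1, 4], [-1, -3]]  ->  [[2, 15], [1, 8]]
... * rho(a^-1) = [[9, 7], [5, 4]]  ->  [[93, 74], [49, 39]]
... * rho(b) = [[1, 4], [-1, -3]]  ->  [[19, 150], [10, 79]]
... * rho(b) = [[1, 4], [-1, -3]]  ->  [[-131, -374], [-69, -197]]
... * rho(b) = [[1, 4], [-1, -3]]  ->  [[243, 598], [128, 315]]
... * rho(a) = [[4, -7], [-5, 9]]  ->  [[-2018, 3681], [-1063, 1939]]
... * rho(a) = [[4, -7], [-5, 9]]  ->  [[-26477, 47255], [-13947, 24892]]
... * rho(a) = [[4, -7], [-5, 9]]  ->  [[-342183, 610634], [-180248, 321657]]
... * rho(b^-1) = [[-3, -4], [1, 1]]  ->  [[1637183, 1979366], [862401, 1042649]]
... * rho(a) = [[4, -7], [-5, 9]]  ->  [[-3348098, 6354013], [-1763641, 3347034]]
... * rho(a) = [[4, -7], [-5, 9]]  ->  [[-45162457, 80622803], [-23789734, 42468793]]
... * rho(a) = [[4, -7], [-5, 9]]  ->  [[-583763843, 1041742426], [-307502901, 548747275]]
... * rho(a) = [[4, -7], [-5, 9]]  ->  [[-7543767502, 13462028735], [-3973747979, 7091245782]]
... * rho(b^-1) = [[-3, -4], [1, 1]]  ->  [[36093331241, 43637098743], [19012489719, 22986237698]]
... * rho(a^-1) = [[9, 7], [5, 4]]  ->  [[543025474884, 427201713659], [286043595961, 225032378825]]
... * rho(b^-1) = [[-3, -4], [1, 1]]  ->  [[-1201874710993, -1744900185877], [-633098409058, -919142005019]]
... * rho(a^-1) = [[9, 7], [5, 4]]  ->  [[-19541373328322, -15392723720459], [-10293595706617, -8108256883482]]
tr = -19541373328322 + -8108256883482 = -27649630211804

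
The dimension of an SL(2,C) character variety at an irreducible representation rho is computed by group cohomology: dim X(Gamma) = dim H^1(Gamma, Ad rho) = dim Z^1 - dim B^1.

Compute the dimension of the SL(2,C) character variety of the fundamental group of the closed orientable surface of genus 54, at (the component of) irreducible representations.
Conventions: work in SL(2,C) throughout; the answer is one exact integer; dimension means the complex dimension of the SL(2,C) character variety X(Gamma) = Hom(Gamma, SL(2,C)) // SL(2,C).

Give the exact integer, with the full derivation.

318

The genus-54 surface group: 2g = 108 generators, one relator prod [a_i, b_i].
A cocycle assigns one sl_2 vector per generator subject to the relator condition d_2(z) = 0: dim of the unconstrained space is 3*2g = 324.
d_2 is surjective at irreducible rho (its cokernel H^2 is dual to H^0 = 0), so dim Z^1 = 324 - 3 = 321.
dim B^1 = 3 (coboundaries, injective at irreducible rho).
dim X = dim H^1 = 321 - 3 = 318.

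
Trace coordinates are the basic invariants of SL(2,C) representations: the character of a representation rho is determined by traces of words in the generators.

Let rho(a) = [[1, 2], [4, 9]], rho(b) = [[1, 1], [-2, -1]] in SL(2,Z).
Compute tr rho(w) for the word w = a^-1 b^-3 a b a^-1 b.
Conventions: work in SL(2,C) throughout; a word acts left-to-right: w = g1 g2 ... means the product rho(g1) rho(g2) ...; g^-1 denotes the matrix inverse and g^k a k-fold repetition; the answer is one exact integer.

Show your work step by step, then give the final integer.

-1288

rho(a^-1) = [[9, -2], [-4, 1]]
... * rho(b^-1) = [[-1, -1], [2, 1]]  ->  [[-13, -11], [6, 5]]
... * rho(b^-1) = [[-1, -1], [2, 1]]  ->  [[-9, 2], [4, -1]]
... * rho(b^-1) = [[-1, -1], [2, 1]]  ->  [[13, 11], [-6, -5]]
... * rho(a) = [[1, 2], [4, 9]]  ->  [[57, 125], [-26, -57]]
... * rho(b) = [[1, 1], [-2, -1]]  ->  [[-193, -68], [88, 31]]
... * rho(a^-1) = [[9, -2], [-4, 1]]  ->  [[-1465, 318], [668, -145]]
... * rho(b) = [[1, 1], [-2, -1]]  ->  [[-2101, -1783], [958, 813]]
tr = -2101 + 813 = -1288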